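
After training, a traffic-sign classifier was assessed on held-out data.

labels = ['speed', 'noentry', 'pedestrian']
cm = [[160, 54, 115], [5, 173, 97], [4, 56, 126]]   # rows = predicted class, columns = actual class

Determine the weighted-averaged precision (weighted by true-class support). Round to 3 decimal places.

Per-class precision (TP/(TP+FP)):
  speed: TP=160, FP=54+115=169 → 160/329 = 0.4863
  noentry: TP=173, FP=5+97=102 → 173/275 = 0.6291
  pedestrian: TP=126, FP=4+56=60 → 126/186 = 0.6774
Weighted-precision = Σ (supportᵢ/N)·precisionᵢ with N=790: (169/790)·0.4863 + (283/790)·0.6291 + (338/790)·0.6774 = 0.619

0.619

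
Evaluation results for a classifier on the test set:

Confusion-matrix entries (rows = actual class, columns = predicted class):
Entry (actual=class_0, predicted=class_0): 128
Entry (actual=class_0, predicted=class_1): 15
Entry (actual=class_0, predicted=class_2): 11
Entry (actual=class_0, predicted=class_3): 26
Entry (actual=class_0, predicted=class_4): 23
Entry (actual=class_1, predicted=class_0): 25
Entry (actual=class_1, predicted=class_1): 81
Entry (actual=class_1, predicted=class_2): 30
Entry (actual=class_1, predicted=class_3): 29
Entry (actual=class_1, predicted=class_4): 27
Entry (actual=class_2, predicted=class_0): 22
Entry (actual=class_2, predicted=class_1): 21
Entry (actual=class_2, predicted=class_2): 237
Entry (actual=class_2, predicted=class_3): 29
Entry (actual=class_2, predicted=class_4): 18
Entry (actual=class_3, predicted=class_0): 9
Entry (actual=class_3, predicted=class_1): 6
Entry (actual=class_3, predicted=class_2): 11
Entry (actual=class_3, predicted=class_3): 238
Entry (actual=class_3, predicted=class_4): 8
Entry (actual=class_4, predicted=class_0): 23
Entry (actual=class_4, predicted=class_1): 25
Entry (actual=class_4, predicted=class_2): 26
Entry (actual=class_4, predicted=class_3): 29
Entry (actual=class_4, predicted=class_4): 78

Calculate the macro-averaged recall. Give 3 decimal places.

0.617

Per-class recall (TP/(TP+FN)):
  class_0: TP=128, FN=15+11+26+23=75 → 128/203 = 0.6305
  class_1: TP=81, FN=25+30+29+27=111 → 81/192 = 0.4219
  class_2: TP=237, FN=22+21+29+18=90 → 237/327 = 0.7248
  class_3: TP=238, FN=9+6+11+8=34 → 238/272 = 0.8750
  class_4: TP=78, FN=23+25+26+29=103 → 78/181 = 0.4309
Macro-recall = mean = (0.6305 + 0.4219 + 0.7248 + 0.8750 + 0.4309) / 5 = 0.617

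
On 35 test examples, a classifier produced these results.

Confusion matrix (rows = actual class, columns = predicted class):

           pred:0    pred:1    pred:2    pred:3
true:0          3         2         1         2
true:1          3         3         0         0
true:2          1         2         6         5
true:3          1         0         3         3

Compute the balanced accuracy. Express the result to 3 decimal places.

0.433

Balanced accuracy = mean of per-class recall.
  0: recall = 3/8 = 0.3750
  1: recall = 3/6 = 0.5000
  2: recall = 6/14 = 0.4286
  3: recall = 3/7 = 0.4286
Mean = (0.3750 + 0.5000 + 0.4286 + 0.4286) / 4 = 0.433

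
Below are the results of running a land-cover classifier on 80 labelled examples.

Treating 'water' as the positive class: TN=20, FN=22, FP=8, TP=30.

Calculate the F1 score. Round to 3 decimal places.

Precision = TP/(TP+FP) = 30/38 = 0.7895
Recall = TP/(TP+FN) = 30/52 = 0.5769
F1 = 2·TP/(2·TP+FP+FN) = 60/90 = 0.667

0.667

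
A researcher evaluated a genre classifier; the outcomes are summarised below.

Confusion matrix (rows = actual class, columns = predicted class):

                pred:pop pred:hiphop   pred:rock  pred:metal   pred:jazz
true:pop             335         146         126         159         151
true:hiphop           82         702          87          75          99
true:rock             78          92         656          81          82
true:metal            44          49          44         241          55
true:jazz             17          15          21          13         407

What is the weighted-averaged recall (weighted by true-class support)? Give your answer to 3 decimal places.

Per-class recall (TP/(TP+FN)):
  pop: TP=335, FN=146+126+159+151=582 → 335/917 = 0.3653
  hiphop: TP=702, FN=82+87+75+99=343 → 702/1045 = 0.6718
  rock: TP=656, FN=78+92+81+82=333 → 656/989 = 0.6633
  metal: TP=241, FN=44+49+44+55=192 → 241/433 = 0.5566
  jazz: TP=407, FN=17+15+21+13=66 → 407/473 = 0.8605
Weighted-recall = Σ (supportᵢ/N)·recallᵢ with N=3857: (917/3857)·0.3653 + (1045/3857)·0.6718 + (989/3857)·0.6633 + (433/3857)·0.5566 + (473/3857)·0.8605 = 0.607

0.607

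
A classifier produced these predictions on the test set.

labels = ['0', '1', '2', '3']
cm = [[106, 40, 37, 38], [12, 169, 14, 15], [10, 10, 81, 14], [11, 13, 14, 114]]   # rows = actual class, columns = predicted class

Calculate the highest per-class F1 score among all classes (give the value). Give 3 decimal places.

0.765

Per-class F1 score (2·TP/(2·TP+FP+FN)):
  0: TP=106, FP=12+10+11=33, FN=40+37+38=115 → 212/360 = 0.5889
  1: TP=169, FP=40+10+13=63, FN=12+14+15=41 → 338/442 = 0.7647
  2: TP=81, FP=37+14+14=65, FN=10+10+14=34 → 162/261 = 0.6207
  3: TP=114, FP=38+15+14=67, FN=11+13+14=38 → 228/333 = 0.6847
Highest is class '1' with F1 score = 0.765.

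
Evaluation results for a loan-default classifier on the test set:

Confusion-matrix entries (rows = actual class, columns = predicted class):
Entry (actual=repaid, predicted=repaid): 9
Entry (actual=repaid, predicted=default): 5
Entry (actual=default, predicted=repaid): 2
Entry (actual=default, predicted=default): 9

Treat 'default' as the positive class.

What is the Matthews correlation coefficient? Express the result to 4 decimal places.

MCC = (TP·TN − FP·FN) / √((TP+FP)(TP+FN)(TN+FP)(TN+FN))
Numerator = 9·9 − 5·2 = 71
Denominator = √(14·11·14·11) = √23716 = 154.0000
MCC = 71 / 154.0000 = 0.4610

0.4610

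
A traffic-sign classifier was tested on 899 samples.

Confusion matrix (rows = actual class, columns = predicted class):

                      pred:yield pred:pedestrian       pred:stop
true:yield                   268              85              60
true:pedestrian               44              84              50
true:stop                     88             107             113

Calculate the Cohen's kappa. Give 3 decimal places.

Observed agreement pₒ = trace/N = 465/899 = 0.5172
Expected agreement pₑ = Σ (rowᵢ·colᵢ)/N² = (413·400 + 178·276 + 308·223)/899² = 0.3502
κ = (pₒ − pₑ)/(1 − pₑ) = (0.5172 − 0.3502)/(1 − 0.3502) = 0.257

0.257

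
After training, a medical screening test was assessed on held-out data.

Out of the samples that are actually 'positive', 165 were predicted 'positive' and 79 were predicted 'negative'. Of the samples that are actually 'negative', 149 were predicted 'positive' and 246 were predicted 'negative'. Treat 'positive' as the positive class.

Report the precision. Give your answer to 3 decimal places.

Precision = TP/(TP+FP) = 165/(165+149) = 165/314 = 0.525

0.525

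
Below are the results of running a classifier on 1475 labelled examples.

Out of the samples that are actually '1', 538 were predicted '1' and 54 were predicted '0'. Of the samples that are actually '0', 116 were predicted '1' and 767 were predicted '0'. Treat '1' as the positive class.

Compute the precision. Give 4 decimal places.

0.8226

Precision = TP/(TP+FP) = 538/(538+116) = 538/654 = 0.8226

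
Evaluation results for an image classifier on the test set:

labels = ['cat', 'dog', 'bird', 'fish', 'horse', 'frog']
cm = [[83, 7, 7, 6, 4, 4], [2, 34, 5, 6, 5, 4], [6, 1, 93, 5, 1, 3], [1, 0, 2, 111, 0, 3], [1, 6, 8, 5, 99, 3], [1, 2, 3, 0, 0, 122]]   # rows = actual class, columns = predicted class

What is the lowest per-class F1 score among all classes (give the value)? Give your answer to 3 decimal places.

0.642

Per-class F1 score (2·TP/(2·TP+FP+FN)):
  cat: TP=83, FP=2+6+1+1+1=11, FN=7+7+6+4+4=28 → 166/205 = 0.8098
  dog: TP=34, FP=7+1+0+6+2=16, FN=2+5+6+5+4=22 → 68/106 = 0.6415
  bird: TP=93, FP=7+5+2+8+3=25, FN=6+1+5+1+3=16 → 186/227 = 0.8194
  fish: TP=111, FP=6+6+5+5+0=22, FN=1+0+2+0+3=6 → 222/250 = 0.8880
  horse: TP=99, FP=4+5+1+0+0=10, FN=1+6+8+5+3=23 → 198/231 = 0.8571
  frog: TP=122, FP=4+4+3+3+3=17, FN=1+2+3+0+0=6 → 244/267 = 0.9139
Lowest is class 'dog' with F1 score = 0.642.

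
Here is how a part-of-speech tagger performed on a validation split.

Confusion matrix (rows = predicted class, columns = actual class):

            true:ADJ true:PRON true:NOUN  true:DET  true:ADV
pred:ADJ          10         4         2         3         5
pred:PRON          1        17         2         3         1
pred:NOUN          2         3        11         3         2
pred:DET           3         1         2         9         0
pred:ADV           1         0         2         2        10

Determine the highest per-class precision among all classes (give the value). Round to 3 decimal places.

Per-class precision (TP/(TP+FP)):
  ADJ: TP=10, FP=4+2+3+5=14 → 10/24 = 0.4167
  PRON: TP=17, FP=1+2+3+1=7 → 17/24 = 0.7083
  NOUN: TP=11, FP=2+3+3+2=10 → 11/21 = 0.5238
  DET: TP=9, FP=3+1+2+0=6 → 9/15 = 0.6000
  ADV: TP=10, FP=1+0+2+2=5 → 10/15 = 0.6667
Highest is class 'PRON' with precision = 0.708.

0.708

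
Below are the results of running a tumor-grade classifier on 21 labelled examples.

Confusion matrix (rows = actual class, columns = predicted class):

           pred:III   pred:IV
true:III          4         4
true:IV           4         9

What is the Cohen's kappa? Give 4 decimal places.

0.1923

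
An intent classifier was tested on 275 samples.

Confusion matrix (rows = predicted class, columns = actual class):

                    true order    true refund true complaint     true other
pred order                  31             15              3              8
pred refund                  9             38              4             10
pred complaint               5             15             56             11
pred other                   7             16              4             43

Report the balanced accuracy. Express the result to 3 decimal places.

Balanced accuracy = mean of per-class recall.
  order: recall = 31/52 = 0.5962
  refund: recall = 38/84 = 0.4524
  complaint: recall = 56/67 = 0.8358
  other: recall = 43/72 = 0.5972
Mean = (0.5962 + 0.4524 + 0.8358 + 0.5972) / 4 = 0.620

0.620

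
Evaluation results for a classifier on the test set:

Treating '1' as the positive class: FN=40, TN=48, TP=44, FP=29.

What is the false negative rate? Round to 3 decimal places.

0.476

FNR = FN/(FN+TP) = 40/(40+44) = 0.476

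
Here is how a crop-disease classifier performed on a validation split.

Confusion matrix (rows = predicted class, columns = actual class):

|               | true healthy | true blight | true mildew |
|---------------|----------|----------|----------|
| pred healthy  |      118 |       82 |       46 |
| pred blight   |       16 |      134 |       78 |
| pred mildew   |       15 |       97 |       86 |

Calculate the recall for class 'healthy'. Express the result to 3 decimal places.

Treat 'healthy' as positive and all other classes as negative.
recall = TP/(TP+FN).
healthy: TP=118, FN=16+15=31 → 118/149 = 0.7919

0.792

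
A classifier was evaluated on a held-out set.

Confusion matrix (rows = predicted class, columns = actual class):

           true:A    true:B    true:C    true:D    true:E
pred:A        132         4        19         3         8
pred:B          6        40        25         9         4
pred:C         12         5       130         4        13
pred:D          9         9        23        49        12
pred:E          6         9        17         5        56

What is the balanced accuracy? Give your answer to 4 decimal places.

0.6613

Balanced accuracy = mean of per-class recall.
  A: recall = 132/165 = 0.80000
  B: recall = 40/67 = 0.59701
  C: recall = 130/214 = 0.60748
  D: recall = 49/70 = 0.70000
  E: recall = 56/93 = 0.60215
Mean = (0.80000 + 0.59701 + 0.60748 + 0.70000 + 0.60215) / 5 = 0.6613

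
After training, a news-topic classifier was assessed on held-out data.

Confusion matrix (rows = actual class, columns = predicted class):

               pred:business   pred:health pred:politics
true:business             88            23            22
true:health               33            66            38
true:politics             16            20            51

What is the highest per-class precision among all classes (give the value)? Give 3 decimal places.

0.642

Per-class precision (TP/(TP+FP)):
  business: TP=88, FP=33+16=49 → 88/137 = 0.6423
  health: TP=66, FP=23+20=43 → 66/109 = 0.6055
  politics: TP=51, FP=22+38=60 → 51/111 = 0.4595
Highest is class 'business' with precision = 0.642.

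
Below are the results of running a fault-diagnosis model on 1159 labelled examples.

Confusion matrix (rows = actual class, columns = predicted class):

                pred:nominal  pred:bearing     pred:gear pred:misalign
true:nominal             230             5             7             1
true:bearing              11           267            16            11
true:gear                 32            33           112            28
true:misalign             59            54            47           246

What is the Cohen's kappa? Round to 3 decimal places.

Observed agreement pₒ = trace/N = 855/1159 = 0.7377
Expected agreement pₑ = Σ (rowᵢ·colᵢ)/N² = (243·332 + 305·359 + 205·182 + 406·286)/1159² = 0.2558
κ = (pₒ − pₑ)/(1 − pₑ) = (0.7377 − 0.2558)/(1 − 0.2558) = 0.648

0.648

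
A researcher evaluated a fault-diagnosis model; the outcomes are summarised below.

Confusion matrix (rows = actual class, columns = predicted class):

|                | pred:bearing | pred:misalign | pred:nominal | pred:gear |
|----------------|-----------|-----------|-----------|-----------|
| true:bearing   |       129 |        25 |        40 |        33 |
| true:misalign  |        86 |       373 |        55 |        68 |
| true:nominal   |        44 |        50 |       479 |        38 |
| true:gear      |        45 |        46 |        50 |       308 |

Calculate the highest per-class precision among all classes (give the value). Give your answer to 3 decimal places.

0.768

Per-class precision (TP/(TP+FP)):
  bearing: TP=129, FP=86+44+45=175 → 129/304 = 0.4243
  misalign: TP=373, FP=25+50+46=121 → 373/494 = 0.7551
  nominal: TP=479, FP=40+55+50=145 → 479/624 = 0.7676
  gear: TP=308, FP=33+68+38=139 → 308/447 = 0.6890
Highest is class 'nominal' with precision = 0.768.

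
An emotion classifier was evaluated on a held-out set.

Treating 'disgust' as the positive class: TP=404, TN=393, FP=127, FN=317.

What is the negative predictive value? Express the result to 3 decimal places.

0.554

NPV = TN/(TN+FN) = 393/(393+317) = 0.554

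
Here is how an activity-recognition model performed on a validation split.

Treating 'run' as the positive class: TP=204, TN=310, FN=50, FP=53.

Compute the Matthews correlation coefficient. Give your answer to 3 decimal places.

MCC = (TP·TN − FP·FN) / √((TP+FP)(TP+FN)(TN+FP)(TN+FN))
Numerator = 204·310 − 53·50 = 60590
Denominator = √(257·254·363·360) = √8530529040 = 92360.8631
MCC = 60590 / 92360.8631 = 0.656

0.656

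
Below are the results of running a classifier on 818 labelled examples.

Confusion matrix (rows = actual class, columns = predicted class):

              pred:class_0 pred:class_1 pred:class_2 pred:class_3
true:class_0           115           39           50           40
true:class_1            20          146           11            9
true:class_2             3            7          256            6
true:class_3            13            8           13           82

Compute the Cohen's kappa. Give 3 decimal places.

Observed agreement pₒ = trace/N = 599/818 = 0.7323
Expected agreement pₑ = Σ (rowᵢ·colᵢ)/N² = (244·151 + 186·200 + 272·330 + 116·137)/818² = 0.2686
κ = (pₒ − pₑ)/(1 − pₑ) = (0.7323 − 0.2686)/(1 − 0.2686) = 0.634

0.634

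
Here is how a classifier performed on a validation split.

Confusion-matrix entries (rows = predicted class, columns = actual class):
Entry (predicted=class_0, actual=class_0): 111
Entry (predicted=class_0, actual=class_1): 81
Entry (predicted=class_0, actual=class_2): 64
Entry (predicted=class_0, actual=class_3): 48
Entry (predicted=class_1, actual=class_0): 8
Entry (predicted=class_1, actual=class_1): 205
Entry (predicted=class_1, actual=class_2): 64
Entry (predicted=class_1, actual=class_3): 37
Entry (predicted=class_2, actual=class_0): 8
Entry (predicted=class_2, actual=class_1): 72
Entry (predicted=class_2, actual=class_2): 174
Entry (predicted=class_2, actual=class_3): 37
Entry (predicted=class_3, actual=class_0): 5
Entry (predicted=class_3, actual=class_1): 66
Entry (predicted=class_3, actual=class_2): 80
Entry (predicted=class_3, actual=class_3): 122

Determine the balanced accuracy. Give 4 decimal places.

0.5700

Balanced accuracy = mean of per-class recall.
  class_0: recall = 111/132 = 0.84091
  class_1: recall = 205/424 = 0.48349
  class_2: recall = 174/382 = 0.45550
  class_3: recall = 122/244 = 0.50000
Mean = (0.84091 + 0.48349 + 0.45550 + 0.50000) / 4 = 0.5700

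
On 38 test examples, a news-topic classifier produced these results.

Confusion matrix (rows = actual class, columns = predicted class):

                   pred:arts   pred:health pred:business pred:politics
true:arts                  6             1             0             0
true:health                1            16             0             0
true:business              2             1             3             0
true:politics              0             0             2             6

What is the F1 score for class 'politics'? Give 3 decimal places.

0.857

Take TP from the diagonal, FP from the rest of the 'politics' prediction marginal, FN from the rest of the 'politics' actual marginal.
F1 score = 2·TP/(2·TP+FP+FN).
politics: TP=6, FP=0+0+0=0, FN=0+0+2=2 → 12/14 = 0.8571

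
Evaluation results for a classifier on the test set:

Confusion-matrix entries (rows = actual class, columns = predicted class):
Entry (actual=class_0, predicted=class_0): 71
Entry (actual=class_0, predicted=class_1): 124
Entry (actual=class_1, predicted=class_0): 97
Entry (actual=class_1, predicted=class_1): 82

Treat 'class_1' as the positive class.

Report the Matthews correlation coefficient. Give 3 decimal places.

MCC = (TP·TN − FP·FN) / √((TP+FP)(TP+FN)(TN+FP)(TN+FN))
Numerator = 82·71 − 124·97 = -6206
Denominator = √(206·179·195·168) = √1207992240 = 34756.1828
MCC = -6206 / 34756.1828 = -0.179

-0.179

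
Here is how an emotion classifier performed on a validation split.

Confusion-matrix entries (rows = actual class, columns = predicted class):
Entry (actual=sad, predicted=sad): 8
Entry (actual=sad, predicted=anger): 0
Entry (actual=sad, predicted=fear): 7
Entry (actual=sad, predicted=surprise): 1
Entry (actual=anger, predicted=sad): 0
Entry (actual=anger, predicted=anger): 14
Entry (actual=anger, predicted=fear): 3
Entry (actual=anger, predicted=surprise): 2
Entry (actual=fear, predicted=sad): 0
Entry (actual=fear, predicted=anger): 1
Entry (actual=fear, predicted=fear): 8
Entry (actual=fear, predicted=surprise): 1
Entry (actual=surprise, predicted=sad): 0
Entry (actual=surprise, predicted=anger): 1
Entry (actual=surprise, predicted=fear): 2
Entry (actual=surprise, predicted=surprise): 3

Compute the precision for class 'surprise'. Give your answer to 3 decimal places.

0.429

Take TP from the diagonal, FP from the rest of the 'surprise' prediction marginal, FN from the rest of the 'surprise' actual marginal.
precision = TP/(TP+FP).
surprise: TP=3, FP=1+2+1=4 → 3/7 = 0.4286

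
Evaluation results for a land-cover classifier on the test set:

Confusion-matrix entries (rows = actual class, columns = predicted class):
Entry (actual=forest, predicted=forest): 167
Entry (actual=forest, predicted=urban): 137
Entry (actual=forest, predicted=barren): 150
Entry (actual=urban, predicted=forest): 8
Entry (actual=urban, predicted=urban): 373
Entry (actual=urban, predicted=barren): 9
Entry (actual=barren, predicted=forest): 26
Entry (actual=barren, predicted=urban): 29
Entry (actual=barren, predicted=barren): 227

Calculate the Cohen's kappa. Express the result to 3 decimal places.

0.529

Observed agreement pₒ = trace/N = 767/1126 = 0.6812
Expected agreement pₑ = Σ (rowᵢ·colᵢ)/N² = (454·201 + 390·539 + 282·386)/1126² = 0.3236
κ = (pₒ − pₑ)/(1 − pₑ) = (0.6812 − 0.3236)/(1 − 0.3236) = 0.529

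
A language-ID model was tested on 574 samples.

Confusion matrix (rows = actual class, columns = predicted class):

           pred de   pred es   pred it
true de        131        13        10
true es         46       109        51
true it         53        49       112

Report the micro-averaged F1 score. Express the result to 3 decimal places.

Micro-averaging pools counts across classes: ΣTP=352, ΣFP=222, ΣFN=222.
Micro-F1 score = 2·TP/(2·TP+FP+FN) on pooled counts = 0.613 (equals overall accuracy in single-label multiclass).

0.613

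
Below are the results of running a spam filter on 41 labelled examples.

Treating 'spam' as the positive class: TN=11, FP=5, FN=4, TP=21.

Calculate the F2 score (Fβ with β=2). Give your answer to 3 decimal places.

Fβ = (1+β²)·TP / ((1+β²)·TP + β²·FN + FP), with β²=4
= 5·21 / (5·21 + 4·4 + 5) = 0.833

0.833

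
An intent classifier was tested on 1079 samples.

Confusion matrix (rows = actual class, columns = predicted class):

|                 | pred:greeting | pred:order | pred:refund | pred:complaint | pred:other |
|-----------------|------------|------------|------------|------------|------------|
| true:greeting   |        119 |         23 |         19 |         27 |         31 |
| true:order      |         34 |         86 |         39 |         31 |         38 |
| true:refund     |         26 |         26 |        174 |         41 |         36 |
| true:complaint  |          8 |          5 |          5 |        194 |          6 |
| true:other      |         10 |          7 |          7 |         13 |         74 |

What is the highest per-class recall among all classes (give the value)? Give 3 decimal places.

Per-class recall (TP/(TP+FN)):
  greeting: TP=119, FN=23+19+27+31=100 → 119/219 = 0.5434
  order: TP=86, FN=34+39+31+38=142 → 86/228 = 0.3772
  refund: TP=174, FN=26+26+41+36=129 → 174/303 = 0.5743
  complaint: TP=194, FN=8+5+5+6=24 → 194/218 = 0.8899
  other: TP=74, FN=10+7+7+13=37 → 74/111 = 0.6667
Highest is class 'complaint' with recall = 0.890.

0.890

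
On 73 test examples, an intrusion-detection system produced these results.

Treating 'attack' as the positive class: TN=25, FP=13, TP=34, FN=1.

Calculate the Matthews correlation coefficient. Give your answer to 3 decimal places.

0.657

MCC = (TP·TN − FP·FN) / √((TP+FP)(TP+FN)(TN+FP)(TN+FN))
Numerator = 34·25 − 13·1 = 837
Denominator = √(47·35·38·26) = √1625260 = 1274.8569
MCC = 837 / 1274.8569 = 0.657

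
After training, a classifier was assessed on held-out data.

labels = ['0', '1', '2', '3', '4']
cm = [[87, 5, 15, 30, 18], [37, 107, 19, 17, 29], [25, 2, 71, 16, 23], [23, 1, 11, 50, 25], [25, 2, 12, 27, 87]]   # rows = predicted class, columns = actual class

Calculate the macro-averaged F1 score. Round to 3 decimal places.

Per-class F1 score (2·TP/(2·TP+FP+FN)):
  0: TP=87, FP=5+15+30+18=68, FN=37+25+23+25=110 → 174/352 = 0.4943
  1: TP=107, FP=37+19+17+29=102, FN=5+2+1+2=10 → 214/326 = 0.6564
  2: TP=71, FP=25+2+16+23=66, FN=15+19+11+12=57 → 142/265 = 0.5358
  3: TP=50, FP=23+1+11+25=60, FN=30+17+16+27=90 → 100/250 = 0.4000
  4: TP=87, FP=25+2+12+27=66, FN=18+29+23+25=95 → 174/335 = 0.5194
Macro-F1 score = mean = (0.4943 + 0.6564 + 0.5358 + 0.4000 + 0.5194) / 5 = 0.521

0.521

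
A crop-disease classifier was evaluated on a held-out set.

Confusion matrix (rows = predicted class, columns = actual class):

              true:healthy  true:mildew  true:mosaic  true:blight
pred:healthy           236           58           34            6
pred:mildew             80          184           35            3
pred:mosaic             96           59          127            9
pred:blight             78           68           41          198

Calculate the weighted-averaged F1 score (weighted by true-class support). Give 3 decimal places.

Per-class F1 score (2·TP/(2·TP+FP+FN)):
  healthy: TP=236, FP=58+34+6=98, FN=80+96+78=254 → 472/824 = 0.5728
  mildew: TP=184, FP=80+35+3=118, FN=58+59+68=185 → 368/671 = 0.5484
  mosaic: TP=127, FP=96+59+9=164, FN=34+35+41=110 → 254/528 = 0.4811
  blight: TP=198, FP=78+68+41=187, FN=6+3+9=18 → 396/601 = 0.6589
Weighted-F1 score = Σ (supportᵢ/N)·F1 scoreᵢ with N=1312: (490/1312)·0.5728 + (369/1312)·0.5484 + (237/1312)·0.4811 + (216/1312)·0.6589 = 0.564

0.564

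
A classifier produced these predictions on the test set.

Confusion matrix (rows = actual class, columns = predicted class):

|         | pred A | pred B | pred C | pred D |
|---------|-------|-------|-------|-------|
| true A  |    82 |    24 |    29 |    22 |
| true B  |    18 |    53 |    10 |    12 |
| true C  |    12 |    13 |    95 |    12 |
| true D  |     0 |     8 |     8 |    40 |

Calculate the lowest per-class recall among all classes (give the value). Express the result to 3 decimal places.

Per-class recall (TP/(TP+FN)):
  A: TP=82, FN=24+29+22=75 → 82/157 = 0.5223
  B: TP=53, FN=18+10+12=40 → 53/93 = 0.5699
  C: TP=95, FN=12+13+12=37 → 95/132 = 0.7197
  D: TP=40, FN=0+8+8=16 → 40/56 = 0.7143
Lowest is class 'A' with recall = 0.522.

0.522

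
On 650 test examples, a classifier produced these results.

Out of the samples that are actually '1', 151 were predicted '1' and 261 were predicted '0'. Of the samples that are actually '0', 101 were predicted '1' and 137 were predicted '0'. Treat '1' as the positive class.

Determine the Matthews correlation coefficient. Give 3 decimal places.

-0.057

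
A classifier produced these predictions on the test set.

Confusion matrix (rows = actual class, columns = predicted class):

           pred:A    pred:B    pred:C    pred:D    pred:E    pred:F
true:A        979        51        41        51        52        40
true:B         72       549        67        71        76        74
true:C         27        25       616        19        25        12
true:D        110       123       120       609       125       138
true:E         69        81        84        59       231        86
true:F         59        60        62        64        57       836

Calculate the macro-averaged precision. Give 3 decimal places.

0.632

Per-class precision (TP/(TP+FP)):
  A: TP=979, FP=72+27+110+69+59=337 → 979/1316 = 0.7439
  B: TP=549, FP=51+25+123+81+60=340 → 549/889 = 0.6175
  C: TP=616, FP=41+67+120+84+62=374 → 616/990 = 0.6222
  D: TP=609, FP=51+71+19+59+64=264 → 609/873 = 0.6976
  E: TP=231, FP=52+76+25+125+57=335 → 231/566 = 0.4081
  F: TP=836, FP=40+74+12+138+86=350 → 836/1186 = 0.7049
Macro-precision = mean = (0.7439 + 0.6175 + 0.6222 + 0.6976 + 0.4081 + 0.7049) / 6 = 0.632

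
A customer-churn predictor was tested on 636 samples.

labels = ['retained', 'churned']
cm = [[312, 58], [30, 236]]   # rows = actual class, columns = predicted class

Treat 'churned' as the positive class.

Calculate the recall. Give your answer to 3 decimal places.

0.887

Recall = TP/(TP+FN) = 236/(236+30) = 236/266 = 0.887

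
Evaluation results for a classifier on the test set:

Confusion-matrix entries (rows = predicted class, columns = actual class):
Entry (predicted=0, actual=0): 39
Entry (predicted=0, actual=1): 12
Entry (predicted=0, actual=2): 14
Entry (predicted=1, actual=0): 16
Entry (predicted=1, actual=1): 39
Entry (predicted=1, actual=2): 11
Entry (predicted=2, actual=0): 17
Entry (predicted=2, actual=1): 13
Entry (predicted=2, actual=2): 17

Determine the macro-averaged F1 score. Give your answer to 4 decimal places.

0.5171

Per-class F1 score (2·TP/(2·TP+FP+FN)):
  0: TP=39, FP=12+14=26, FN=16+17=33 → 78/137 = 0.56934
  1: TP=39, FP=16+11=27, FN=12+13=25 → 78/130 = 0.60000
  2: TP=17, FP=17+13=30, FN=14+11=25 → 34/89 = 0.38202
Macro-F1 score = mean = (0.56934 + 0.60000 + 0.38202) / 3 = 0.5171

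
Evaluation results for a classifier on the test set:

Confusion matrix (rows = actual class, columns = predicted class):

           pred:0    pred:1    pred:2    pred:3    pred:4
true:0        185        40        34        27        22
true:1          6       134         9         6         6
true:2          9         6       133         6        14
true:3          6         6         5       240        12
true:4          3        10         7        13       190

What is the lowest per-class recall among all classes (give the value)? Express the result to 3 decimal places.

Per-class recall (TP/(TP+FN)):
  0: TP=185, FN=40+34+27+22=123 → 185/308 = 0.6006
  1: TP=134, FN=6+9+6+6=27 → 134/161 = 0.8323
  2: TP=133, FN=9+6+6+14=35 → 133/168 = 0.7917
  3: TP=240, FN=6+6+5+12=29 → 240/269 = 0.8922
  4: TP=190, FN=3+10+7+13=33 → 190/223 = 0.8520
Lowest is class '0' with recall = 0.601.

0.601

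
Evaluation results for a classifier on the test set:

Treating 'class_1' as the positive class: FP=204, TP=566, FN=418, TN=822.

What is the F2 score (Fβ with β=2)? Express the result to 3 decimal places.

Fβ = (1+β²)·TP / ((1+β²)·TP + β²·FN + FP), with β²=4
= 5·566 / (5·566 + 4·418 + 204) = 0.601

0.601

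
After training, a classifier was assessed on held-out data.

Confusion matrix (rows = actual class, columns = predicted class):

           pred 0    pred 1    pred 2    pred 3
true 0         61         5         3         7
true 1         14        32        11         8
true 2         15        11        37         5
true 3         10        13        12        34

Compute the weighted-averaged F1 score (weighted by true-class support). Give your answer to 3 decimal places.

Per-class F1 score (2·TP/(2·TP+FP+FN)):
  0: TP=61, FP=14+15+10=39, FN=5+3+7=15 → 122/176 = 0.6932
  1: TP=32, FP=5+11+13=29, FN=14+11+8=33 → 64/126 = 0.5079
  2: TP=37, FP=3+11+12=26, FN=15+11+5=31 → 74/131 = 0.5649
  3: TP=34, FP=7+8+5=20, FN=10+13+12=35 → 68/123 = 0.5528
Weighted-F1 score = Σ (supportᵢ/N)·F1 scoreᵢ with N=278: (76/278)·0.6932 + (65/278)·0.5079 + (68/278)·0.5649 + (69/278)·0.5528 = 0.584

0.584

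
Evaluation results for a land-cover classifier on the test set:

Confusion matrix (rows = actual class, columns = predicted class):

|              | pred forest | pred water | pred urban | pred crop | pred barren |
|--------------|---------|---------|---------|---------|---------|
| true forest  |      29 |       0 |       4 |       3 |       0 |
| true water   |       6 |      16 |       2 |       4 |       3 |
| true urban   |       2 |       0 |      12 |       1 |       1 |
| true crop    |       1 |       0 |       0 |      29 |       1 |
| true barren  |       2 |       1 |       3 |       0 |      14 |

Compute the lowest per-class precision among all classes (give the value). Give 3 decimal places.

Per-class precision (TP/(TP+FP)):
  forest: TP=29, FP=6+2+1+2=11 → 29/40 = 0.7250
  water: TP=16, FP=0+0+0+1=1 → 16/17 = 0.9412
  urban: TP=12, FP=4+2+0+3=9 → 12/21 = 0.5714
  crop: TP=29, FP=3+4+1+0=8 → 29/37 = 0.7838
  barren: TP=14, FP=0+3+1+1=5 → 14/19 = 0.7368
Lowest is class 'urban' with precision = 0.571.

0.571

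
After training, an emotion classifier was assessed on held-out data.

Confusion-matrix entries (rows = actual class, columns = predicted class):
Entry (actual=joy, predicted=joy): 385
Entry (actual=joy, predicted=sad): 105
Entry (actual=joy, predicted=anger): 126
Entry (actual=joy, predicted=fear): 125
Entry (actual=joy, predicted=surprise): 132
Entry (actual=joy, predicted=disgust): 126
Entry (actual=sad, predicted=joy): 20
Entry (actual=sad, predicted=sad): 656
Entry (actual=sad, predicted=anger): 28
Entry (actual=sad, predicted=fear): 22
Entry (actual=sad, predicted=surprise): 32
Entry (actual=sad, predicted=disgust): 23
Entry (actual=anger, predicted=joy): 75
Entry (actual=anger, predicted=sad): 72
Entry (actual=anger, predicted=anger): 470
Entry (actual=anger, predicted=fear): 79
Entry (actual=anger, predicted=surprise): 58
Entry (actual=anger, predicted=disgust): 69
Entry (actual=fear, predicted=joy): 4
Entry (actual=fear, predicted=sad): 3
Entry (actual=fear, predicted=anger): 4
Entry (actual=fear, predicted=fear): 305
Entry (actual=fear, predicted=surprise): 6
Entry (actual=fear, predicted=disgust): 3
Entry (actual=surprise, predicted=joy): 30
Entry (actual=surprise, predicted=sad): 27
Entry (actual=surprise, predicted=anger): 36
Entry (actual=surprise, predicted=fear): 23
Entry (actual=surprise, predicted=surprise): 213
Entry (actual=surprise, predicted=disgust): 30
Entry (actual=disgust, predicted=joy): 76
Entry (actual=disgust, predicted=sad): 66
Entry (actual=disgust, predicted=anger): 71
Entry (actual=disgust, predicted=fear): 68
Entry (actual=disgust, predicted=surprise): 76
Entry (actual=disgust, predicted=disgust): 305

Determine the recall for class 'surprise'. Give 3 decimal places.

One-vs-rest for 'surprise': TP = diagonal; FP = other classes predicted 'surprise'; FN = 'surprise' predicted as other.
recall = TP/(TP+FN).
surprise: TP=213, FN=30+27+36+23+30=146 → 213/359 = 0.5933

0.593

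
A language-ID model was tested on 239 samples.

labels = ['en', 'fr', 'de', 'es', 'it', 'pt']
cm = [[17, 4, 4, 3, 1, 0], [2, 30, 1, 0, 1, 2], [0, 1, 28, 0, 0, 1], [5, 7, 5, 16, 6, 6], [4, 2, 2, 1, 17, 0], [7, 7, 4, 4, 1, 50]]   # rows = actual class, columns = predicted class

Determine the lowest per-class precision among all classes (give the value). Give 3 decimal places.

0.486

Per-class precision (TP/(TP+FP)):
  en: TP=17, FP=2+0+5+4+7=18 → 17/35 = 0.4857
  fr: TP=30, FP=4+1+7+2+7=21 → 30/51 = 0.5882
  de: TP=28, FP=4+1+5+2+4=16 → 28/44 = 0.6364
  es: TP=16, FP=3+0+0+1+4=8 → 16/24 = 0.6667
  it: TP=17, FP=1+1+0+6+1=9 → 17/26 = 0.6538
  pt: TP=50, FP=0+2+1+6+0=9 → 50/59 = 0.8475
Lowest is class 'en' with precision = 0.486.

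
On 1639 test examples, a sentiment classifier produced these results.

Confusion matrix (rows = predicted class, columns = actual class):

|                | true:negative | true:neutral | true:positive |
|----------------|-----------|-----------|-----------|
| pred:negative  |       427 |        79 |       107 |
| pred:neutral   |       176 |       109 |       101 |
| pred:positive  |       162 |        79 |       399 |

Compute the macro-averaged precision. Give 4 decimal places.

0.5341

Per-class precision (TP/(TP+FP)):
  negative: TP=427, FP=79+107=186 → 427/613 = 0.69657
  neutral: TP=109, FP=176+101=277 → 109/386 = 0.28238
  positive: TP=399, FP=162+79=241 → 399/640 = 0.62344
Macro-precision = mean = (0.69657 + 0.28238 + 0.62344) / 3 = 0.5341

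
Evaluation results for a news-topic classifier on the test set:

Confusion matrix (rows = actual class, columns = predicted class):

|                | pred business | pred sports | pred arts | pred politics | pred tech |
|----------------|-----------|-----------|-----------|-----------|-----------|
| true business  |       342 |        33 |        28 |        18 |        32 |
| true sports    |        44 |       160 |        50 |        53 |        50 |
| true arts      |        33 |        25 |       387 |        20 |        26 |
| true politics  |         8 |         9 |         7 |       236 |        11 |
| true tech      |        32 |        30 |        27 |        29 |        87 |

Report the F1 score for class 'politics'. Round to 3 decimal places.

0.753

Treat 'politics' as positive and all other classes as negative.
F1 score = 2·TP/(2·TP+FP+FN).
politics: TP=236, FP=18+53+20+29=120, FN=8+9+7+11=35 → 472/627 = 0.7528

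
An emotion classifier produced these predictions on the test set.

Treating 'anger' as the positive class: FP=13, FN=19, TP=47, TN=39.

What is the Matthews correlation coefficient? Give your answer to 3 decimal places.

0.459

MCC = (TP·TN − FP·FN) / √((TP+FP)(TP+FN)(TN+FP)(TN+FN))
Numerator = 47·39 − 13·19 = 1586
Denominator = √(60·66·52·58) = √11943360 = 3455.9167
MCC = 1586 / 3455.9167 = 0.459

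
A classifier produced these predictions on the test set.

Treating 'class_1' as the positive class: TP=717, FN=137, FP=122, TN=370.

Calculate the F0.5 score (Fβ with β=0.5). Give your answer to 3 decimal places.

Fβ = (1+β²)·TP / ((1+β²)·TP + β²·FN + FP), with β²=1/4
= 1.25·717 / (1.25·717 + 0.25·137 + 122) = 0.852

0.852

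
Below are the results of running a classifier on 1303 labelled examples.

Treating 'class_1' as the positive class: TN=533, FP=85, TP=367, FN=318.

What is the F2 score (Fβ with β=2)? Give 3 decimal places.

0.575

Fβ = (1+β²)·TP / ((1+β²)·TP + β²·FN + FP), with β²=4
= 5·367 / (5·367 + 4·318 + 85) = 0.575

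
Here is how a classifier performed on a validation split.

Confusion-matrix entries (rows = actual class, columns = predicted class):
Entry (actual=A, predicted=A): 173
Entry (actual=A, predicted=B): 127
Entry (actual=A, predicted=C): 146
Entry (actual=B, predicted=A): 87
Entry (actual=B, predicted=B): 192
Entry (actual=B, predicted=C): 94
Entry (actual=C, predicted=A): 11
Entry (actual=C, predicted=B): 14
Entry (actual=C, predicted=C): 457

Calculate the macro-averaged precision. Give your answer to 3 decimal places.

0.624

Per-class precision (TP/(TP+FP)):
  A: TP=173, FP=87+11=98 → 173/271 = 0.6384
  B: TP=192, FP=127+14=141 → 192/333 = 0.5766
  C: TP=457, FP=146+94=240 → 457/697 = 0.6557
Macro-precision = mean = (0.6384 + 0.5766 + 0.6557) / 3 = 0.624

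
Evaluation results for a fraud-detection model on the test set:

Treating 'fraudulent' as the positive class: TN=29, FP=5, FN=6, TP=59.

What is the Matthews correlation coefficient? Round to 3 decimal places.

0.756

MCC = (TP·TN − FP·FN) / √((TP+FP)(TP+FN)(TN+FP)(TN+FN))
Numerator = 59·29 − 5·6 = 1681
Denominator = √(64·65·34·35) = √4950400 = 2224.9494
MCC = 1681 / 2224.9494 = 0.756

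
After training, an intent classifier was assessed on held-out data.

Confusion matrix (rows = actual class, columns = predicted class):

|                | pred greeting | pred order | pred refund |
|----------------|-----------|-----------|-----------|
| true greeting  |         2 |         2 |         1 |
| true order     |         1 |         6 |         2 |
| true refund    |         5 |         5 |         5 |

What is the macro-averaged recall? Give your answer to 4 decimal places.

0.4667

Per-class recall (TP/(TP+FN)):
  greeting: TP=2, FN=2+1=3 → 2/5 = 0.40000
  order: TP=6, FN=1+2=3 → 6/9 = 0.66667
  refund: TP=5, FN=5+5=10 → 5/15 = 0.33333
Macro-recall = mean = (0.40000 + 0.66667 + 0.33333) / 3 = 0.4667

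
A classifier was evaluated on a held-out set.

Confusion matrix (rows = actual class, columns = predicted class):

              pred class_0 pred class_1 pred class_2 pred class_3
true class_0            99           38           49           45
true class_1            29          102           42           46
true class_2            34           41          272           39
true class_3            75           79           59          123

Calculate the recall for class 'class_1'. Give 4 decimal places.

One-vs-rest for 'class_1': TP = diagonal; FP = other classes predicted 'class_1'; FN = 'class_1' predicted as other.
recall = TP/(TP+FN).
class_1: TP=102, FN=29+42+46=117 → 102/219 = 0.46575

0.4658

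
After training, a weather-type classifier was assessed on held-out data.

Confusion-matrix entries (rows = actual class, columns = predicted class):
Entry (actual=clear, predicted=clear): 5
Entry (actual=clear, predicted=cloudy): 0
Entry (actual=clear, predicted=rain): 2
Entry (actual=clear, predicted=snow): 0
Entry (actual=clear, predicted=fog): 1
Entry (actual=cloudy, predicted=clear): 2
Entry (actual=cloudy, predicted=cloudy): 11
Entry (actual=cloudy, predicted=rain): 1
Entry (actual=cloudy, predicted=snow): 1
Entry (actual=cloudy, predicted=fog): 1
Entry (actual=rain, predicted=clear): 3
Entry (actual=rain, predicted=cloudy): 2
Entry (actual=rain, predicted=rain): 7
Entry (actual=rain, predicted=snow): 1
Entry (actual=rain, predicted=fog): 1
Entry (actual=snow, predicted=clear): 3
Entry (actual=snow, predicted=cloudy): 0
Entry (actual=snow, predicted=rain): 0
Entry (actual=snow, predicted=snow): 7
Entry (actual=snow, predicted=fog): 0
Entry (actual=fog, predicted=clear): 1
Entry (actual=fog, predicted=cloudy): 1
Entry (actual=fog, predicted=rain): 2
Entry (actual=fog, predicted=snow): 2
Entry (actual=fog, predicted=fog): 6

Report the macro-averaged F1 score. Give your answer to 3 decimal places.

0.593

Per-class F1 score (2·TP/(2·TP+FP+FN)):
  clear: TP=5, FP=2+3+3+1=9, FN=0+2+0+1=3 → 10/22 = 0.4545
  cloudy: TP=11, FP=0+2+0+1=3, FN=2+1+1+1=5 → 22/30 = 0.7333
  rain: TP=7, FP=2+1+0+2=5, FN=3+2+1+1=7 → 14/26 = 0.5385
  snow: TP=7, FP=0+1+1+2=4, FN=3+0+0+0=3 → 14/21 = 0.6667
  fog: TP=6, FP=1+1+1+0=3, FN=1+1+2+2=6 → 12/21 = 0.5714
Macro-F1 score = mean = (0.4545 + 0.7333 + 0.5385 + 0.6667 + 0.5714) / 5 = 0.593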